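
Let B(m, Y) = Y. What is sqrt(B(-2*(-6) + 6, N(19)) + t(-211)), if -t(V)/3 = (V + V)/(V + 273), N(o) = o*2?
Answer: sqrt(56141)/31 ≈ 7.6433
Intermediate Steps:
N(o) = 2*o
t(V) = -6*V/(273 + V) (t(V) = -3*(V + V)/(V + 273) = -3*2*V/(273 + V) = -6*V/(273 + V))
sqrt(B(-2*(-6) + 6, N(19)) + t(-211)) = sqrt(2*19 - 6*(-211)/(273 - 211)) = sqrt(38 - 6*(-211)/62) = sqrt(38 - 6*(-211)*1/62) = sqrt(38 + 633/31) = sqrt(1811/31) = sqrt(56141)/31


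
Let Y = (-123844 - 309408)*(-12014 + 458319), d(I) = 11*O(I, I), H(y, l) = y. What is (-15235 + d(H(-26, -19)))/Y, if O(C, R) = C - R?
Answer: 3047/38672506772 ≈ 7.8790e-8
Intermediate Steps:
d(I) = 0 (d(I) = 11*(I - I) = 11*0 = 0)
Y = -193362533860 (Y = -433252*446305 = -193362533860)
(-15235 + d(H(-26, -19)))/Y = (-15235 + 0)/(-193362533860) = -15235*(-1/193362533860) = 3047/38672506772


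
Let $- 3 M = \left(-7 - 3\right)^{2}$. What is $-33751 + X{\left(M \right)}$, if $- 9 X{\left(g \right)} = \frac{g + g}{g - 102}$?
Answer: $- \frac{61663177}{1827} \approx -33751.0$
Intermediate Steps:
$M = - \frac{100}{3}$ ($M = - \frac{\left(-7 - 3\right)^{2}}{3} = - \frac{\left(-10\right)^{2}}{3} = \left(- \frac{1}{3}\right) 100 = - \frac{100}{3} \approx -33.333$)
$X{\left(g \right)} = - \frac{2 g}{9 \left(-102 + g\right)}$ ($X{\left(g \right)} = - \frac{\left(g + g\right) \frac{1}{g - 102}}{9} = - \frac{2 g \frac{1}{-102 + g}}{9} = - \frac{2 g}{9 \left(-102 + g\right)}$)
$-33751 + X{\left(M \right)} = -33751 - - \frac{200}{3 \left(-918 + 9 \left(- \frac{100}{3}\right)\right)} = -33751 - - \frac{200}{3 \left(-918 - 300\right)} = -33751 - - \frac{200}{3 \left(-1218\right)} = -33751 - \left(- \frac{200}{3}\right) \left(- \frac{1}{1218}\right) = -33751 - \frac{100}{1827} = - \frac{61663177}{1827}$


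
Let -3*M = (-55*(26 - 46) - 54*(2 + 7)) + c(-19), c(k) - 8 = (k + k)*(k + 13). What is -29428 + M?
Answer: -89134/3 ≈ -29711.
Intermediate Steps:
c(k) = 8 + 2*k*(13 + k) (c(k) = 8 + (k + k)*(k + 13) = 8 + (2*k)*(13 + k) = 8 + 2*k*(13 + k))
M = -850/3 (M = -((-55*(26 - 46) - 54*(2 + 7)) + (8 + 2*(-19)**2 + 26*(-19)))/3 = -((-55*(-20) - 54*9) + (8 + 2*361 - 494))/3 = -((1100 - 486) + (8 + 722 - 494))/3 = -(614 + 236)/3 = -1/3*850 = -850/3 ≈ -283.33)
-29428 + M = -29428 - 850/3 = -89134/3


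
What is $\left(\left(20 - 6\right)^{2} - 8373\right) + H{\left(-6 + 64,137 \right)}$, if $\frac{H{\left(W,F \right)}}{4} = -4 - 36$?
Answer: $-8337$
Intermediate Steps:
$H{\left(W,F \right)} = -160$ ($H{\left(W,F \right)} = 4 \left(-4 - 36\right) = 4 \left(-40\right) = -160$)
$\left(\left(20 - 6\right)^{2} - 8373\right) + H{\left(-6 + 64,137 \right)} = \left(\left(20 - 6\right)^{2} - 8373\right) - 160 = \left(14^{2} - 8373\right) - 160 = \left(196 - 8373\right) - 160 = -8177 - 160 = -8337$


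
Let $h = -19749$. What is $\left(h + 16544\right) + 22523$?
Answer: $19318$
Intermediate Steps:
$\left(h + 16544\right) + 22523 = \left(-19749 + 16544\right) + 22523 = -3205 + 22523 = 19318$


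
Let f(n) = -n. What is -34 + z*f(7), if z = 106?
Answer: -776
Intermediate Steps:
-34 + z*f(7) = -34 + 106*(-1*7) = -34 + 106*(-7) = -34 - 742 = -776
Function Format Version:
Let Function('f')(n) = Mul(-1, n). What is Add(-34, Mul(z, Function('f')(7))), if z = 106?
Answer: -776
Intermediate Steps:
Add(-34, Mul(z, Function('f')(7))) = Add(-34, Mul(106, Mul(-1, 7))) = Add(-34, Mul(106, -7)) = Add(-34, -742) = -776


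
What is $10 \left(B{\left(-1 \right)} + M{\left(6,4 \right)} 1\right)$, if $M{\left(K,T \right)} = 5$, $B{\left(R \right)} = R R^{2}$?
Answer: $40$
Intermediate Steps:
$B{\left(R \right)} = R^{3}$
$10 \left(B{\left(-1 \right)} + M{\left(6,4 \right)} 1\right) = 10 \left(\left(-1\right)^{3} + 5 \cdot 1\right) = 10 \left(-1 + 5\right) = 10 \cdot 4 = 40$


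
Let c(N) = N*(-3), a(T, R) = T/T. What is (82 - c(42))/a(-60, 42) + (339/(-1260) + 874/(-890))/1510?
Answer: 2348052727/11288760 ≈ 208.00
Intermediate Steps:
a(T, R) = 1
c(N) = -3*N
(82 - c(42))/a(-60, 42) + (339/(-1260) + 874/(-890))/1510 = (82 - (-3)*42)/1 + (339/(-1260) + 874/(-890))/1510 = (82 - 1*(-126))*1 + (339*(-1/1260) + 874*(-1/890))*(1/1510) = (82 + 126)*1 + (-113/420 - 437/445)*(1/1510) = 208*1 - 9353/7476*1/1510 = 208 - 9353/11288760 = 2348052727/11288760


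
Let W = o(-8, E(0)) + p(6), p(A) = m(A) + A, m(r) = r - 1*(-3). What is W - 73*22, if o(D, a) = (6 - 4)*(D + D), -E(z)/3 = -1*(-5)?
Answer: -1623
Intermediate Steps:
m(r) = 3 + r (m(r) = r + 3 = 3 + r)
p(A) = 3 + 2*A (p(A) = (3 + A) + A = 3 + 2*A)
E(z) = -15 (E(z) = -(-3)*(-5) = -3*5 = -15)
o(D, a) = 4*D (o(D, a) = 2*(2*D) = 4*D)
W = -17 (W = 4*(-8) + (3 + 2*6) = -32 + (3 + 12) = -32 + 15 = -17)
W - 73*22 = -17 - 73*22 = -17 - 1606 = -1623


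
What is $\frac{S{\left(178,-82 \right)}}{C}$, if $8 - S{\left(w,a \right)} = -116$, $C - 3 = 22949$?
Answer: $\frac{31}{5738} \approx 0.0054026$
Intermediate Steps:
$C = 22952$ ($C = 3 + 22949 = 22952$)
$S{\left(w,a \right)} = 124$ ($S{\left(w,a \right)} = 8 - -116 = 8 + 116 = 124$)
$\frac{S{\left(178,-82 \right)}}{C} = \frac{124}{22952} = 124 \cdot \frac{1}{22952} = \frac{31}{5738}$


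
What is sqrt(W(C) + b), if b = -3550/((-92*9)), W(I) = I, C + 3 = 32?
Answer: sqrt(633926)/138 ≈ 5.7695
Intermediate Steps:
C = 29 (C = -3 + 32 = 29)
b = 1775/414 (b = -3550/(-828) = -3550*(-1/828) = 1775/414 ≈ 4.2874)
sqrt(W(C) + b) = sqrt(29 + 1775/414) = sqrt(13781/414) = sqrt(633926)/138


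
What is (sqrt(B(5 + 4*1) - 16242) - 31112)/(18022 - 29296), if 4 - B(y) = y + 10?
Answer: 15556/5637 - I*sqrt(16257)/11274 ≈ 2.7596 - 0.011309*I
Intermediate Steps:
B(y) = -6 - y (B(y) = 4 - (y + 10) = 4 - (10 + y) = 4 + (-10 - y) = -6 - y)
(sqrt(B(5 + 4*1) - 16242) - 31112)/(18022 - 29296) = (sqrt((-6 - (5 + 4*1)) - 16242) - 31112)/(18022 - 29296) = (sqrt((-6 - (5 + 4)) - 16242) - 31112)/(-11274) = (sqrt((-6 - 1*9) - 16242) - 31112)*(-1/11274) = (sqrt((-6 - 9) - 16242) - 31112)*(-1/11274) = (sqrt(-15 - 16242) - 31112)*(-1/11274) = (sqrt(-16257) - 31112)*(-1/11274) = (I*sqrt(16257) - 31112)*(-1/11274) = (-31112 + I*sqrt(16257))*(-1/11274) = 15556/5637 - I*sqrt(16257)/11274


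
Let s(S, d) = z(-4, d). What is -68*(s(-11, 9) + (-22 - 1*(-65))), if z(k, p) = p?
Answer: -3536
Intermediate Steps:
s(S, d) = d
-68*(s(-11, 9) + (-22 - 1*(-65))) = -68*(9 + (-22 - 1*(-65))) = -68*(9 + (-22 + 65)) = -68*(9 + 43) = -68*52 = -3536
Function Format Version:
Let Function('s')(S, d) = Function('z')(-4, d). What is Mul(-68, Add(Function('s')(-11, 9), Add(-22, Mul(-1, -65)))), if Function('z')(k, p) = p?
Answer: -3536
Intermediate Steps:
Function('s')(S, d) = d
Mul(-68, Add(Function('s')(-11, 9), Add(-22, Mul(-1, -65)))) = Mul(-68, Add(9, Add(-22, Mul(-1, -65)))) = Mul(-68, Add(9, Add(-22, 65))) = Mul(-68, Add(9, 43)) = Mul(-68, 52) = -3536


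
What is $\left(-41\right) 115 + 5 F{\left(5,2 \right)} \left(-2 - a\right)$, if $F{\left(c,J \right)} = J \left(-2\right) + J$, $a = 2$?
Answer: $-4675$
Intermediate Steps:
$F{\left(c,J \right)} = - J$ ($F{\left(c,J \right)} = - 2 J + J = - J$)
$\left(-41\right) 115 + 5 F{\left(5,2 \right)} \left(-2 - a\right) = \left(-41\right) 115 + 5 \left(\left(-1\right) 2\right) \left(-2 - 2\right) = -4715 + 5 \left(-2\right) \left(-2 - 2\right) = -4715 - -40 = -4715 + 40 = -4675$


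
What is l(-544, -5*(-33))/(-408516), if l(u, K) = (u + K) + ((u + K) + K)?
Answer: 593/408516 ≈ 0.0014516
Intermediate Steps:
l(u, K) = 2*u + 3*K (l(u, K) = (K + u) + ((K + u) + K) = (K + u) + (u + 2*K) = 2*u + 3*K)
l(-544, -5*(-33))/(-408516) = (2*(-544) + 3*(-5*(-33)))/(-408516) = (-1088 + 3*165)*(-1/408516) = (-1088 + 495)*(-1/408516) = -593*(-1/408516) = 593/408516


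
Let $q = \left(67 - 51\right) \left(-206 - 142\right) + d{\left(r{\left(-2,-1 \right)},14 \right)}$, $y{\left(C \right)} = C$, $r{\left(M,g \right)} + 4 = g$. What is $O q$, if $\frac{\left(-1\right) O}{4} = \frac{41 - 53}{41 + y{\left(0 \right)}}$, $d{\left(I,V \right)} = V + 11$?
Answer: $- \frac{266064}{41} \approx -6489.4$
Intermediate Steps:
$r{\left(M,g \right)} = -4 + g$
$d{\left(I,V \right)} = 11 + V$
$q = -5543$ ($q = \left(67 - 51\right) \left(-206 - 142\right) + \left(11 + 14\right) = 16 \left(-348\right) + 25 = -5568 + 25 = -5543$)
$O = \frac{48}{41}$ ($O = - 4 \frac{41 - 53}{41 + 0} = - 4 \left(- \frac{12}{41}\right) = - 4 \left(\left(-12\right) \frac{1}{41}\right) = \left(-4\right) \left(- \frac{12}{41}\right) = \frac{48}{41} \approx 1.1707$)
$O q = \frac{48}{41} \left(-5543\right) = - \frac{266064}{41}$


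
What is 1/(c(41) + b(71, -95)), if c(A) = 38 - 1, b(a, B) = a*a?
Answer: 1/5078 ≈ 0.00019693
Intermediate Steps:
b(a, B) = a²
c(A) = 37
1/(c(41) + b(71, -95)) = 1/(37 + 71²) = 1/(37 + 5041) = 1/5078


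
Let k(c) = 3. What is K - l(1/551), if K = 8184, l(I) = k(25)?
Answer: 8181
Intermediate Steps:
l(I) = 3
K - l(1/551) = 8184 - 1*3 = 8184 - 3 = 8181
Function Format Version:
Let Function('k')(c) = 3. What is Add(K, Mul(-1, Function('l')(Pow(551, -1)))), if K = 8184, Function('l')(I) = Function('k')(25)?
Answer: 8181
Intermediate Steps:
Function('l')(I) = 3
Add(K, Mul(-1, Function('l')(Pow(551, -1)))) = Add(8184, Mul(-1, 3)) = Add(8184, -3) = 8181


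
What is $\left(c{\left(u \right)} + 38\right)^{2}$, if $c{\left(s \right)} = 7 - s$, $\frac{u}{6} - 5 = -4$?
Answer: $1521$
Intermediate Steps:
$u = 6$ ($u = 30 + 6 \left(-4\right) = 30 - 24 = 6$)
$\left(c{\left(u \right)} + 38\right)^{2} = \left(\left(7 - 6\right) + 38\right)^{2} = \left(1 + 38\right)^{2} = 39^{2} = 1521$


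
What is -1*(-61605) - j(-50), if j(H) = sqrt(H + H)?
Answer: 61605 - 10*I ≈ 61605.0 - 10.0*I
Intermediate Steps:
j(H) = sqrt(2)*sqrt(H) (j(H) = sqrt(2*H) = sqrt(2)*sqrt(H))
-1*(-61605) - j(-50) = -1*(-61605) - sqrt(2)*sqrt(-50) = 61605 - sqrt(2)*5*I*sqrt(2) = 61605 - 10*I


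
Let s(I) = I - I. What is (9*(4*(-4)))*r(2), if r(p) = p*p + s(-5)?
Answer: -576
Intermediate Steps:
s(I) = 0
r(p) = p**2 (r(p) = p*p + 0 = p**2 + 0 = p**2)
(9*(4*(-4)))*r(2) = (9*(4*(-4)))*2**2 = (9*(-16))*4 = -144*4 = -576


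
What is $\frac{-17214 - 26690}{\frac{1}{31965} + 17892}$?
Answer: $- \frac{1403391360}{571917781} \approx -2.4538$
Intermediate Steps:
$\frac{-17214 - 26690}{\frac{1}{31965} + 17892} = - \frac{43904}{\frac{1}{31965} + 17892} = - \frac{43904}{\frac{571917781}{31965}} = \left(-43904\right) \frac{31965}{571917781} = - \frac{1403391360}{571917781}$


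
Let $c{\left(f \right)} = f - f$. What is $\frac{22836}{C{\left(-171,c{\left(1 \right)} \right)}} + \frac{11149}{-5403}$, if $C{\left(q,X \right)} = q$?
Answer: $- \frac{13921043}{102657} \approx -135.61$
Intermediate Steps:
$c{\left(f \right)} = 0$
$\frac{22836}{C{\left(-171,c{\left(1 \right)} \right)}} + \frac{11149}{-5403} = \frac{22836}{-171} + \frac{11149}{-5403} = 22836 \left(- \frac{1}{171}\right) + 11149 \left(- \frac{1}{5403}\right) = - \frac{7612}{57} - \frac{11149}{5403} = - \frac{13921043}{102657}$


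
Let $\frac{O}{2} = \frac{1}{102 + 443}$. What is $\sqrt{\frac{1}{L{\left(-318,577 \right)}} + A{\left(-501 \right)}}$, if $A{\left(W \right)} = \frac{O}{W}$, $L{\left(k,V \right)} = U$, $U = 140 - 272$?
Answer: $\frac{i \sqrt{273627404985}}{6006990} \approx 0.087081 i$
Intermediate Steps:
$U = -132$
$L{\left(k,V \right)} = -132$
$O = \frac{2}{545}$ ($O = \frac{2}{102 + 443} = \frac{2}{545} \approx 0.0036697$)
$A{\left(W \right)} = \frac{2}{545 W}$
$\sqrt{\frac{1}{L{\left(-318,577 \right)}} + A{\left(-501 \right)}} = \sqrt{\frac{1}{-132} + \frac{2}{545 \left(-501\right)}} = \sqrt{- \frac{1}{132} + \frac{2}{545} \left(- \frac{1}{501}\right)} = \sqrt{- \frac{1}{132} - \frac{2}{273045}} = \sqrt{- \frac{91103}{12013980}} = \frac{i \sqrt{273627404985}}{6006990}$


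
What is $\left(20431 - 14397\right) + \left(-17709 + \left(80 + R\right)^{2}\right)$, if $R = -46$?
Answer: $-10519$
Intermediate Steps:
$\left(20431 - 14397\right) + \left(-17709 + \left(80 + R\right)^{2}\right) = \left(20431 - 14397\right) - \left(17709 - \left(80 - 46\right)^{2}\right) = 6034 - \left(17709 - 34^{2}\right) = 6034 + \left(-17709 + 1156\right) = 6034 - 16553 = -10519$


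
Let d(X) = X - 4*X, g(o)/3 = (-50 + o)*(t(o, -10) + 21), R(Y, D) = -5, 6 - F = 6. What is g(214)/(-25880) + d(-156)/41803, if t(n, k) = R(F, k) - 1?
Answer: -14819715/54093082 ≈ -0.27397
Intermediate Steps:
F = 0 (F = 6 - 1*6 = 6 - 6 = 0)
t(n, k) = -6 (t(n, k) = -5 - 1 = -6)
g(o) = -2250 + 45*o (g(o) = 3*((-50 + o)*(-6 + 21)) = 3*((-50 + o)*15) = 3*(-750 + 15*o) = -2250 + 45*o)
d(X) = -3*X
g(214)/(-25880) + d(-156)/41803 = (-2250 + 45*214)/(-25880) - 3*(-156)/41803 = (-2250 + 9630)*(-1/25880) + 468*(1/41803) = 7380*(-1/25880) + 468/41803 = -369/1294 + 468/41803 = -14819715/54093082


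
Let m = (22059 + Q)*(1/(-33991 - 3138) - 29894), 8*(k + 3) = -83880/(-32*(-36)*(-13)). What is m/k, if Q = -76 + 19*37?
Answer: 41899470316823808/142092683 ≈ 2.9487e+8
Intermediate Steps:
k = -3827/1664 (k = -3 + (-83880/(-32*(-36)*(-13)))/8 = -3 + (-83880/(1152*(-13)))/8 = -3 + (-83880/(-14976))/8 = -3 + (-83880*(-1/14976))/8 = -3 + (⅛)*(1165/208) = -3 + 1165/1664 = -3827/1664 ≈ -2.2999)
Q = 627 (Q = -76 + 703 = 627)
m = -25179970142322/37129 (m = (22059 + 627)*(1/(-33991 - 3138) - 29894) = 22686*(1/(-37129) - 29894) = 22686*(-1/37129 - 29894) = 22686*(-1109934327/37129) = -25179970142322/37129 ≈ -6.7817e+8)
m/k = -25179970142322/(37129*(-3827/1664)) = -25179970142322/37129*(-1664/3827) = 41899470316823808/142092683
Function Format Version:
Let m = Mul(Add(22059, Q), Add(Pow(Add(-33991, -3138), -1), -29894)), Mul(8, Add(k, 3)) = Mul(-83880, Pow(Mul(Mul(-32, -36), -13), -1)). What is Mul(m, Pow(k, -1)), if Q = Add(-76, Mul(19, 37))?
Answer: Rational(41899470316823808, 142092683) ≈ 2.9487e+8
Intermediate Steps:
k = Rational(-3827, 1664) (k = Add(-3, Mul(Rational(1, 8), Mul(-83880, Pow(Mul(Mul(-32, -36), -13), -1)))) = Add(-3, Mul(Rational(1, 8), Mul(-83880, Pow(Mul(1152, -13), -1)))) = Add(-3, Mul(Rational(1, 8), Mul(-83880, Pow(-14976, -1)))) = Add(-3, Mul(Rational(1, 8), Mul(-83880, Rational(-1, 14976)))) = Add(-3, Mul(Rational(1, 8), Rational(1165, 208))) = Add(-3, Rational(1165, 1664)) = Rational(-3827, 1664) ≈ -2.2999)
Q = 627 (Q = Add(-76, 703) = 627)
m = Rational(-25179970142322, 37129) (m = Mul(Add(22059, 627), Add(Pow(Add(-33991, -3138), -1), -29894)) = Mul(22686, Add(Pow(-37129, -1), -29894)) = Mul(22686, Add(Rational(-1, 37129), -29894)) = Mul(22686, Rational(-1109934327, 37129)) = Rational(-25179970142322, 37129) ≈ -6.7817e+8)
Mul(m, Pow(k, -1)) = Mul(Rational(-25179970142322, 37129), Pow(Rational(-3827, 1664), -1)) = Mul(Rational(-25179970142322, 37129), Rational(-1664, 3827)) = Rational(41899470316823808, 142092683)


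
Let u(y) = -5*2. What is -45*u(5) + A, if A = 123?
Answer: 573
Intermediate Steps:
u(y) = -10
-45*u(5) + A = -45*(-10) + 123 = 450 + 123 = 573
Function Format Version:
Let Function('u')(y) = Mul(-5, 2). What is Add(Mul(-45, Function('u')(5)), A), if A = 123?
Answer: 573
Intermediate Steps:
Function('u')(y) = -10
Add(Mul(-45, Function('u')(5)), A) = Add(Mul(-45, -10), 123) = Add(450, 123) = 573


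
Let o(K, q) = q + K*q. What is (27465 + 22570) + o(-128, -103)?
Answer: 63116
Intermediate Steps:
(27465 + 22570) + o(-128, -103) = (27465 + 22570) - 103*(1 - 128) = 50035 - 103*(-127) = 50035 + 13081 = 63116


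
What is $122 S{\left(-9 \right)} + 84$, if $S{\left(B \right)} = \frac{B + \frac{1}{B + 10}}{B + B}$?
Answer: $\frac{1244}{9} \approx 138.22$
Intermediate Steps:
$S{\left(B \right)} = \frac{B + \frac{1}{10 + B}}{2 B}$
$122 S{\left(-9 \right)} + 84 = 122 \frac{1 + \left(-9\right)^{2} + 10 \left(-9\right)}{2 \left(-9\right) \left(10 - 9\right)} + 84 = 122 \cdot \frac{1}{2} \left(- \frac{1}{9}\right) 1^{-1} \left(1 + 81 - 90\right) + 84 = 122 \cdot \frac{1}{2} \left(- \frac{1}{9}\right) 1 \left(-8\right) + 84 = 122 \cdot \frac{4}{9} + 84 = \frac{488}{9} + 84 = \frac{1244}{9}$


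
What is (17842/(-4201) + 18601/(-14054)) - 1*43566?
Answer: -2572502739633/59040854 ≈ -43572.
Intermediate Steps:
(17842/(-4201) + 18601/(-14054)) - 1*43566 = (17842*(-1/4201) + 18601*(-1/14054)) - 43566 = (-17842/4201 - 18601/14054) - 43566 = -328894269/59040854 - 43566 = -2572502739633/59040854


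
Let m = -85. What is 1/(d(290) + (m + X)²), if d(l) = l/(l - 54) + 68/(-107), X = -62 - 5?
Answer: 12626/291718595 ≈ 4.3281e-5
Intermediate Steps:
X = -67
d(l) = -68/107 + l/(-54 + l) (d(l) = l/(-54 + l) + 68*(-1/107) = l/(-54 + l) - 68/107 = -68/107 + l/(-54 + l))
1/(d(290) + (m + X)²) = 1/(3*(1224 + 13*290)/(107*(-54 + 290)) + (-85 - 67)²) = 1/((3/107)*(1224 + 3770)/236 + (-152)²) = 1/((3/107)*(1/236)*4994 + 23104) = 1/(7491/12626 + 23104) = 1/(291718595/12626) = 12626/291718595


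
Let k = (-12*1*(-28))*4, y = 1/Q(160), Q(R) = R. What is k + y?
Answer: 215041/160 ≈ 1344.0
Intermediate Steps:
y = 1/160 ≈ 0.0062500
k = 1344 (k = -12*(-28)*4 = 336*4 = 1344)
k + y = 1344 + 1/160 = 215041/160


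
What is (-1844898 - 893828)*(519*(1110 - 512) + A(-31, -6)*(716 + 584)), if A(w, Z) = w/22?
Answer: -9294775938032/11 ≈ -8.4498e+11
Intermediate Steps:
A(w, Z) = w/22 (A(w, Z) = w*(1/22) = w/22)
(-1844898 - 893828)*(519*(1110 - 512) + A(-31, -6)*(716 + 584)) = (-1844898 - 893828)*(519*(1110 - 512) + ((1/22)*(-31))*(716 + 584)) = -2738726*(519*598 - 31/22*1300) = -2738726*(310362 - 20150/11) = -2738726*3393832/11 = -9294775938032/11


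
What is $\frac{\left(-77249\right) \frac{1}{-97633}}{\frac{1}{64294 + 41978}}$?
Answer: $\frac{8209405728}{97633} \approx 84084.0$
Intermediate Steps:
$\frac{\left(-77249\right) \frac{1}{-97633}}{\frac{1}{64294 + 41978}} = \frac{\left(-77249\right) \left(- \frac{1}{97633}\right)}{\frac{1}{106272}} = \frac{77249 \frac{1}{\frac{1}{106272}}}{97633} = \frac{77249}{97633} \cdot 106272 = \frac{8209405728}{97633}$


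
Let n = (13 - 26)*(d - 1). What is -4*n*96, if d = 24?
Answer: 114816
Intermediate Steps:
n = -299 (n = (13 - 26)*(24 - 1) = -13*23 = -299)
-4*n*96 = -4*(-299)*96 = 1196*96 = 114816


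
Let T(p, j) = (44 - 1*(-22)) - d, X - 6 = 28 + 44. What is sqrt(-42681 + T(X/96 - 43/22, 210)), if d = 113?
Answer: 14*I*sqrt(218) ≈ 206.71*I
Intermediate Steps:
X = 78 (X = 6 + (28 + 44) = 6 + 72 = 78)
T(p, j) = -47 (T(p, j) = (44 - 1*(-22)) - 1*113 = (44 + 22) - 113 = 66 - 113 = -47)
sqrt(-42681 + T(X/96 - 43/22, 210)) = sqrt(-42681 - 47) = sqrt(-42728) = 14*I*sqrt(218)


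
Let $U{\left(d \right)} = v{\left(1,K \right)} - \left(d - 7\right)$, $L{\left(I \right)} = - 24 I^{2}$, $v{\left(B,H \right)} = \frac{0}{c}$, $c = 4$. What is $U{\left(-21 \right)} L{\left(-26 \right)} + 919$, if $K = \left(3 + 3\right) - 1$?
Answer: $-453353$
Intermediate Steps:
$K = 5$ ($K = 6 - 1 = 5$)
$v{\left(B,H \right)} = 0$ ($v{\left(B,H \right)} = \frac{0}{4} = 0 \cdot \frac{1}{4} = 0$)
$U{\left(d \right)} = 7 - d$ ($U{\left(d \right)} = 0 - \left(d - 7\right) = 0 - \left(-7 + d\right) = 7 - d$)
$U{\left(-21 \right)} L{\left(-26 \right)} + 919 = \left(7 - -21\right) \left(- 24 \left(-26\right)^{2}\right) + 919 = \left(7 + 21\right) \left(\left(-24\right) 676\right) + 919 = 28 \left(-16224\right) + 919 = -454272 + 919 = -453353$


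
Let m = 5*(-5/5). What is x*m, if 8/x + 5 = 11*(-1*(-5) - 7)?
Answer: 40/27 ≈ 1.4815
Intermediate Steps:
m = -5 (m = 5*(-5*1/5) = 5*(-1) = -5)
x = -8/27 (x = 8/(-5 + 11*(-1*(-5) - 7)) = 8/(-5 + 11*(5 - 7)) = 8/(-5 + 11*(-2)) = 8/(-5 - 22) = 8/(-27) = 8*(-1/27) = -8/27 ≈ -0.29630)
x*m = -8/27*(-5) = 40/27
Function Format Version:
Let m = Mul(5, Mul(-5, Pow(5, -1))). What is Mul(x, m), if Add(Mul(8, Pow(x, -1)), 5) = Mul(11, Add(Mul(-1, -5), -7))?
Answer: Rational(40, 27) ≈ 1.4815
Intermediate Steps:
m = -5 (m = Mul(5, Mul(-5, Rational(1, 5))) = Mul(5, -1) = -5)
x = Rational(-8, 27) (x = Mul(8, Pow(Add(-5, Mul(11, Add(Mul(-1, -5), -7))), -1)) = Mul(8, Pow(Add(-5, Mul(11, Add(5, -7))), -1)) = Mul(8, Pow(Add(-5, Mul(11, -2)), -1)) = Mul(8, Pow(Add(-5, -22), -1)) = Mul(8, Pow(-27, -1)) = Mul(8, Rational(-1, 27)) = Rational(-8, 27) ≈ -0.29630)
Mul(x, m) = Mul(Rational(-8, 27), -5) = Rational(40, 27)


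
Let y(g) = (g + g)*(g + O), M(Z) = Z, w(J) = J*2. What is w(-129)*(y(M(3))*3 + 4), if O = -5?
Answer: 8256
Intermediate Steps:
w(J) = 2*J
y(g) = 2*g*(-5 + g) (y(g) = (g + g)*(g - 5) = (2*g)*(-5 + g) = 2*g*(-5 + g))
w(-129)*(y(M(3))*3 + 4) = (2*(-129))*((2*3*(-5 + 3))*3 + 4) = -258*((2*3*(-2))*3 + 4) = -258*(-12*3 + 4) = -258*(-36 + 4) = -258*(-32) = 8256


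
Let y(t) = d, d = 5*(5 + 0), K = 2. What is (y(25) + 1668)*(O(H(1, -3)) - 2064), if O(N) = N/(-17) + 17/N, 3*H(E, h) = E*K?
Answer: -352027183/102 ≈ -3.4512e+6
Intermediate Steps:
d = 25 (d = 5*5 = 25)
y(t) = 25
H(E, h) = 2*E/3 (H(E, h) = (E*2)/3 = (2*E)/3 = 2*E/3)
O(N) = 17/N - N/17 (O(N) = N*(-1/17) + 17/N = -N/17 + 17/N = 17/N - N/17)
(y(25) + 1668)*(O(H(1, -3)) - 2064) = (25 + 1668)*((17/(((2/3)*1)) - 2/51) - 2064) = 1693*((17/(2/3) - 1/17*2/3) - 2064) = 1693*((17*(3/2) - 2/51) - 2064) = 1693*((51/2 - 2/51) - 2064) = 1693*(2597/102 - 2064) = 1693*(-207931/102) = -352027183/102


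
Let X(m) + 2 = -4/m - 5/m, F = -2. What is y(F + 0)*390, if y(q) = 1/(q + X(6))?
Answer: -780/11 ≈ -70.909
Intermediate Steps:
X(m) = -2 - 9/m (X(m) = -2 + (-4/m - 5/m) = -2 - 9/m)
y(q) = 1/(-7/2 + q) (y(q) = 1/(q + (-2 - 9/6)) = 1/(q + (-2 - 9*⅙)) = 1/(q + (-2 - 3/2)) = 1/(q - 7/2) = 1/(-7/2 + q))
y(F + 0)*390 = (2/(-7 + 2*(-2 + 0)))*390 = (2/(-7 + 2*(-2)))*390 = (2/(-7 - 4))*390 = (2/(-11))*390 = (2*(-1/11))*390 = -2/11*390 = -780/11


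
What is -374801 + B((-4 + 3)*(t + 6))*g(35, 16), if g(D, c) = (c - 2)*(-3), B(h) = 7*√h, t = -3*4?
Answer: -374801 - 294*√6 ≈ -3.7552e+5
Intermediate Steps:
t = -12
g(D, c) = 6 - 3*c (g(D, c) = (-2 + c)*(-3) = 6 - 3*c)
-374801 + B((-4 + 3)*(t + 6))*g(35, 16) = -374801 + (7*√((-4 + 3)*(-12 + 6)))*(6 - 3*16) = -374801 + (7*√(-1*(-6)))*(6 - 48) = -374801 + (7*√6)*(-42) = -374801 - 294*√6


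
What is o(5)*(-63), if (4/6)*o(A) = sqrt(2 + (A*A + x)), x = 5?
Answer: -378*sqrt(2) ≈ -534.57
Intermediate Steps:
o(A) = 3*sqrt(7 + A**2)/2 (o(A) = 3*sqrt(2 + (A*A + 5))/2 = 3*sqrt(2 + (A**2 + 5))/2 = 3*sqrt(2 + (5 + A**2))/2 = 3*sqrt(7 + A**2)/2)
o(5)*(-63) = (3*sqrt(7 + 5**2)/2)*(-63) = (3*sqrt(7 + 25)/2)*(-63) = (3*sqrt(32)/2)*(-63) = (3*(4*sqrt(2))/2)*(-63) = (6*sqrt(2))*(-63) = -378*sqrt(2)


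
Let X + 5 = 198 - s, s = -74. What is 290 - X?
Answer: 23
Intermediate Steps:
X = 267 (X = -5 + (198 - 1*(-74)) = -5 + (198 + 74) = -5 + 272 = 267)
290 - X = 290 - 1*267 = 290 - 267 = 23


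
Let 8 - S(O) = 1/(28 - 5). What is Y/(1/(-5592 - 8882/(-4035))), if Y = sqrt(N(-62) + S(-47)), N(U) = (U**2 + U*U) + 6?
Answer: -22554838*sqrt(4074335)/92805 ≈ -4.9057e+5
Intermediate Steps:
S(O) = 183/23 (S(O) = 8 - 1/(28 - 5) = 8 - 1/23 = 183/23)
N(U) = 6 + 2*U**2 (N(U) = (U**2 + U**2) + 6 = 2*U**2 + 6 = 6 + 2*U**2)
Y = sqrt(4074335)/23 (Y = sqrt((6 + 2*(-62)**2) + 183/23) = sqrt((6 + 2*3844) + 183/23) = sqrt((6 + 7688) + 183/23) = sqrt(7694 + 183/23) = sqrt(177145/23) = sqrt(4074335)/23 ≈ 87.761)
Y/(1/(-5592 - 8882/(-4035))) = (sqrt(4074335)/23)/(1/(-5592 - 8882/(-4035))) = (sqrt(4074335)/23)/(1/(-5592 - 8882*(-1/4035))) = (sqrt(4074335)/23)/(1/(-5592 + 8882/4035)) = (sqrt(4074335)/23)/(1/(-22554838/4035)) = (sqrt(4074335)/23)/(-4035/22554838) = (sqrt(4074335)/23)*(-22554838/4035) = -22554838*sqrt(4074335)/92805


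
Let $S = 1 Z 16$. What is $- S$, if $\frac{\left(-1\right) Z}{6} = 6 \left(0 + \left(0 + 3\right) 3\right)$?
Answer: $5184$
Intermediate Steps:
$Z = -324$ ($Z = - 6 \cdot 6 \left(0 + \left(0 + 3\right) 3\right) = - 6 \cdot 6 \left(0 + 3 \cdot 3\right) = - 6 \cdot 6 \left(0 + 9\right) = - 6 \cdot 6 \cdot 9 = \left(-6\right) 54 = -324$)
$S = -5184$ ($S = 1 \left(-324\right) 16 = \left(-324\right) 16 = -5184$)
$- S = \left(-1\right) \left(-5184\right) = 5184$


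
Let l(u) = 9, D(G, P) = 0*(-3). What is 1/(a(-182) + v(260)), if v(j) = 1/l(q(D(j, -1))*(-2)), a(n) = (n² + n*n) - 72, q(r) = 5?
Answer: 9/595585 ≈ 1.5111e-5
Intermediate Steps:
D(G, P) = 0
a(n) = -72 + 2*n² (a(n) = (n² + n²) - 72 = 2*n² - 72 = -72 + 2*n²)
v(j) = ⅑ (v(j) = 1/9 = ⅑)
1/(a(-182) + v(260)) = 1/((-72 + 2*(-182)²) + ⅑) = 1/((-72 + 2*33124) + ⅑) = 1/((-72 + 66248) + ⅑) = 1/(66176 + ⅑) = 1/(595585/9) = 9/595585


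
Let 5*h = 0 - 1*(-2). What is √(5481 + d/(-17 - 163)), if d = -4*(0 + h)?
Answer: √1233227/15 ≈ 74.034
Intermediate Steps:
h = ⅖ (h = (0 - 1*(-2))/5 = (0 + 2)/5 = (⅕)*2 = ⅖ ≈ 0.40000)
d = -8/5 (d = -4*(0 + ⅖) = -4*⅖ = -8/5 ≈ -1.6000)
√(5481 + d/(-17 - 163)) = √(5481 - 8/5/(-17 - 163)) = √(5481 - 8/5/(-180)) = √(5481 - 1/180*(-8/5)) = √(5481 + 2/225) = √(1233227/225) = √1233227/15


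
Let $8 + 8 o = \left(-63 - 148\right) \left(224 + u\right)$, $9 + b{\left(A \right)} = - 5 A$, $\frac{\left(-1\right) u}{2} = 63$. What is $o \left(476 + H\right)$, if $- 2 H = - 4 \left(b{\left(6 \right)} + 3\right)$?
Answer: $-1044643$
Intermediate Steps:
$u = -126$ ($u = \left(-2\right) 63 = -126$)
$b{\left(A \right)} = -9 - 5 A$
$o = - \frac{10343}{4}$ ($o = -1 + \frac{\left(-63 - 148\right) \left(224 - 126\right)}{8} = -1 + \frac{\left(-211\right) 98}{8} = -1 + \frac{1}{8} \left(-20678\right) = -1 - \frac{10339}{4} = - \frac{10343}{4} \approx -2585.8$)
$H = -72$ ($H = - \frac{\left(-4\right) \left(\left(-9 - 30\right) + 3\right)}{2} = - \frac{\left(-4\right) \left(-39 + 3\right)}{2} = - \frac{\left(-4\right) \left(-36\right)}{2} = \left(- \frac{1}{2}\right) 144 = -72$)
$o \left(476 + H\right) = - \frac{10343 \left(476 - 72\right)}{4} = \left(- \frac{10343}{4}\right) 404 = -1044643$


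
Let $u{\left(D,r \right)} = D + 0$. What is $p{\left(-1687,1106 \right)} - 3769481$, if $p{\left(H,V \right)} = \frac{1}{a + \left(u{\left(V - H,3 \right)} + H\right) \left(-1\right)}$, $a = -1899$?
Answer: $- \frac{11327290406}{3005} \approx -3.7695 \cdot 10^{6}$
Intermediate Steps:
$u{\left(D,r \right)} = D$
$p{\left(H,V \right)} = \frac{1}{-1899 - V}$ ($p{\left(H,V \right)} = \frac{1}{-1899 + \left(\left(V - H\right) + H\right) \left(-1\right)} = \frac{1}{-1899 + V \left(-1\right)} = \frac{1}{-1899 - V}$)
$p{\left(-1687,1106 \right)} - 3769481 = - \frac{1}{1899 + 1106} - 3769481 = - \frac{1}{3005} - 3769481 = - \frac{11327290406}{3005}$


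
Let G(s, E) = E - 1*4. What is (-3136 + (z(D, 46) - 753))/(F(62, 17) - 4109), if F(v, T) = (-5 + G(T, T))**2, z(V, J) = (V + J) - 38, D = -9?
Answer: 778/809 ≈ 0.96168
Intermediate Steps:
G(s, E) = -4 + E (G(s, E) = E - 4 = -4 + E)
z(V, J) = -38 + J + V (z(V, J) = (J + V) - 38 = -38 + J + V)
F(v, T) = (-9 + T)**2 (F(v, T) = (-5 + (-4 + T))**2 = (-9 + T)**2)
(-3136 + (z(D, 46) - 753))/(F(62, 17) - 4109) = (-3136 + ((-38 + 46 - 9) - 753))/((-9 + 17)**2 - 4109) = (-3136 + (-1 - 753))/(8**2 - 4109) = (-3136 - 754)/(64 - 4109) = -3890/(-4045) = -3890*(-1/4045) = 778/809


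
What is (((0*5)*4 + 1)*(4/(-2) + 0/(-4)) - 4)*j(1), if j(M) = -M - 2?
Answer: 18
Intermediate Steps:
j(M) = -2 - M
(((0*5)*4 + 1)*(4/(-2) + 0/(-4)) - 4)*j(1) = (((0*5)*4 + 1)*(4/(-2) + 0/(-4)) - 4)*(-2 - 1*1) = ((0*4 + 1)*(4*(-½) + 0*(-¼)) - 4)*(-2 - 1) = ((0 + 1)*(-2 + 0) - 4)*(-3) = (1*(-2) - 4)*(-3) = (-2 - 4)*(-3) = -6*(-3) = 18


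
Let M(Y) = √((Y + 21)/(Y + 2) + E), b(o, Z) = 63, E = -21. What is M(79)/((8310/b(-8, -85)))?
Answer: 7*I*√1601/8310 ≈ 0.033705*I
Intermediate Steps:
M(Y) = √(-21 + (21 + Y)/(2 + Y)) (M(Y) = √((Y + 21)/(Y + 2) - 21) = √((21 + Y)/(2 + Y) - 21) = √(-21 + (21 + Y)/(2 + Y)))
M(79)/((8310/b(-8, -85))) = √((-21 - 20*79)/(2 + 79))/((8310/63)) = √((-21 - 1580)/81)/((8310*(1/63))) = √((1/81)*(-1601))/(2770/21) = √(-1601/81)*(21/2770) = (I*√1601/9)*(21/2770) = 7*I*√1601/8310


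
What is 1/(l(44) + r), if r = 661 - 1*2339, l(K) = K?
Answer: -1/1634 ≈ -0.00061200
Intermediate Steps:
r = -1678 (r = 661 - 2339 = -1678)
1/(l(44) + r) = 1/(44 - 1678) = 1/(-1634) = -1/1634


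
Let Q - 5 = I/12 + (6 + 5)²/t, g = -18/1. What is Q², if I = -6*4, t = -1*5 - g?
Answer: 25600/169 ≈ 151.48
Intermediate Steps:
g = -18 (g = -18*1 = -18)
t = 13 (t = -1*5 - 1*(-18) = -5 + 18 = 13)
I = -24
Q = 160/13 (Q = 5 + (-24/12 + (6 + 5)²/13) = 5 + (-24*1/12 + 11²*(1/13)) = 5 + (-2 + 121*(1/13)) = 5 + (-2 + 121/13) = 5 + 95/13 = 160/13 ≈ 12.308)
Q² = (160/13)² = 25600/169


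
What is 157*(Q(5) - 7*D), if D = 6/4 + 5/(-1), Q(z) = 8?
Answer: 10205/2 ≈ 5102.5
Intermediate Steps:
D = -7/2 (D = 6*(¼) + 5*(-1) = 3/2 - 5 = -7/2 ≈ -3.5000)
157*(Q(5) - 7*D) = 157*(8 - 7*(-7/2)) = 157*(8 + 49/2) = 157*(65/2) = 10205/2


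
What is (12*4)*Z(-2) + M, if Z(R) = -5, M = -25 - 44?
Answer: -309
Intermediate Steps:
M = -69
(12*4)*Z(-2) + M = (12*4)*(-5) - 69 = 48*(-5) - 69 = -240 - 69 = -309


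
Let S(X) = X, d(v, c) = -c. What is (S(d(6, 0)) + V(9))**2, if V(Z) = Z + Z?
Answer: 324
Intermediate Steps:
V(Z) = 2*Z
(S(d(6, 0)) + V(9))**2 = (-1*0 + 2*9)**2 = (0 + 18)**2 = 18**2 = 324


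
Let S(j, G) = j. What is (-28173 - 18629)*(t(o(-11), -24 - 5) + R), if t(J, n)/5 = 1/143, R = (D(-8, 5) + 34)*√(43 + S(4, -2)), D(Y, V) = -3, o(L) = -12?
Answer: -234010/143 - 1450862*√47 ≈ -9.9482e+6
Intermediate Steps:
R = 31*√47 (R = (-3 + 34)*√(43 + 4) = 31*√47 ≈ 212.53)
t(J, n) = 5/143
(-28173 - 18629)*(t(o(-11), -24 - 5) + R) = (-28173 - 18629)*(5/143 + 31*√47) = -46802*(5/143 + 31*√47) = -234010/143 - 1450862*√47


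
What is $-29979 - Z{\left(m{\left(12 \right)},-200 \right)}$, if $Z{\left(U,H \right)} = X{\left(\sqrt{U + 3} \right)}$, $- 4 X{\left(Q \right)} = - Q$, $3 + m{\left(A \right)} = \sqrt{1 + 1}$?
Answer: $-29979 - \frac{\sqrt[4]{2}}{4} \approx -29979.0$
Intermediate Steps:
$m{\left(A \right)} = -3 + \sqrt{2}$ ($m{\left(A \right)} = -3 + \sqrt{1 + 1} = -3 + \sqrt{2}$)
$X{\left(Q \right)} = \frac{Q}{4}$ ($X{\left(Q \right)} = - \frac{\left(-1\right) Q}{4} = \frac{Q}{4}$)
$Z{\left(U,H \right)} = \frac{\sqrt{3 + U}}{4}$ ($Z{\left(U,H \right)} = \frac{\sqrt{U + 3}}{4} = \frac{\sqrt{3 + U}}{4}$)
$-29979 - Z{\left(m{\left(12 \right)},-200 \right)} = -29979 - \frac{\sqrt{3 - \left(3 - \sqrt{2}\right)}}{4} = -29979 - \frac{\sqrt{\sqrt{2}}}{4} = -29979 - \frac{\sqrt[4]{2}}{4}$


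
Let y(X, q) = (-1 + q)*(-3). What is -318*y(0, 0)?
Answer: -954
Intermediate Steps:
y(X, q) = 3 - 3*q
-318*y(0, 0) = -318*(3 - 3*0) = -318*(3 + 0) = -318*3 = -954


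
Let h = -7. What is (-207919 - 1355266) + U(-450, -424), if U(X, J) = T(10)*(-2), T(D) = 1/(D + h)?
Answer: -4689557/3 ≈ -1.5632e+6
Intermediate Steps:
T(D) = 1/(-7 + D) (T(D) = 1/(D - 7) = 1/(-7 + D))
U(X, J) = -2/3 (U(X, J) = -2/(-7 + 10) = -2/3)
(-207919 - 1355266) + U(-450, -424) = (-207919 - 1355266) - 2/3 = -1563185 - 2/3 = -4689557/3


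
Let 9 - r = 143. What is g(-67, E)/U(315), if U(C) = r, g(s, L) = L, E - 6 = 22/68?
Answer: -215/4556 ≈ -0.047191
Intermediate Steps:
E = 215/34 (E = 6 + 22/68 = 6 + 22*(1/68) = 6 + 11/34 = 215/34 ≈ 6.3235)
r = -134 (r = 9 - 1*143 = 9 - 143 = -134)
U(C) = -134
g(-67, E)/U(315) = (215/34)/(-134) = (215/34)*(-1/134) = -215/4556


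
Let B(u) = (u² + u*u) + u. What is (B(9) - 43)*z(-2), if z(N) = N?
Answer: -256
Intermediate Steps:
B(u) = u + 2*u² (B(u) = (u² + u²) + u = 2*u² + u = u + 2*u²)
(B(9) - 43)*z(-2) = (9*(1 + 2*9) - 43)*(-2) = (9*(1 + 18) - 43)*(-2) = (9*19 - 43)*(-2) = (171 - 43)*(-2) = 128*(-2) = -256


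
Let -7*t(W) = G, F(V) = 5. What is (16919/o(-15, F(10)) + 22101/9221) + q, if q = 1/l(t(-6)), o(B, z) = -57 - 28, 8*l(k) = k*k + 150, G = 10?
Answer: -114797253558/583919825 ≈ -196.60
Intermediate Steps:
t(W) = -10/7 (t(W) = -⅐*10 = -10/7)
l(k) = 75/4 + k²/8 (l(k) = (k*k + 150)/8 = (k² + 150)/8 = (150 + k²)/8 = 75/4 + k²/8)
o(B, z) = -85
q = 196/3725 (q = 1/(75/4 + (-10/7)²/8) = 1/(75/4 + (⅛)*(100/49)) = 1/(75/4 + 25/98) = 1/(3725/196) = 196/3725 ≈ 0.052617)
(16919/o(-15, F(10)) + 22101/9221) + q = (16919/(-85) + 22101/9221) + 196/3725 = (16919*(-1/85) + 22101*(1/9221)) + 196/3725 = (-16919/85 + 22101/9221) + 196/3725 = -154131514/783785 + 196/3725 = -114797253558/583919825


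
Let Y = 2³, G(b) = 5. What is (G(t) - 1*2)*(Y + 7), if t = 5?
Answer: 45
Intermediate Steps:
Y = 8
(G(t) - 1*2)*(Y + 7) = (5 - 1*2)*(8 + 7) = (5 - 2)*15 = 3*15 = 45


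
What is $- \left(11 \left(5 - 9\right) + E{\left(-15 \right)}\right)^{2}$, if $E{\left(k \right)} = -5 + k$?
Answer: $-4096$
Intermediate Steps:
$- \left(11 \left(5 - 9\right) + E{\left(-15 \right)}\right)^{2} = - \left(11 \left(5 - 9\right) - 20\right)^{2} = - \left(11 \left(-4\right) - 20\right)^{2} = - \left(-44 - 20\right)^{2} = - \left(-64\right)^{2} = \left(-1\right) 4096 = -4096$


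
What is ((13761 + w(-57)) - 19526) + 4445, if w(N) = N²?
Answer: 1929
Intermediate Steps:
((13761 + w(-57)) - 19526) + 4445 = ((13761 + (-57)²) - 19526) + 4445 = ((13761 + 3249) - 19526) + 4445 = (17010 - 19526) + 4445 = -2516 + 4445 = 1929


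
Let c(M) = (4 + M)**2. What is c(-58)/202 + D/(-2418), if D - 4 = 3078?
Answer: 1607081/122109 ≈ 13.161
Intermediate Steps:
D = 3082 (D = 4 + 3078 = 3082)
c(-58)/202 + D/(-2418) = (4 - 58)**2/202 + 3082/(-2418) = (-54)**2*(1/202) + 3082*(-1/2418) = 2916*(1/202) - 1541/1209 = 1458/101 - 1541/1209 = 1607081/122109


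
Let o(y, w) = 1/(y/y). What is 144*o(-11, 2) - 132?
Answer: 12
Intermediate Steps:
o(y, w) = 1 (o(y, w) = 1/1 = 1)
144*o(-11, 2) - 132 = 144*1 - 132 = 144 - 132 = 12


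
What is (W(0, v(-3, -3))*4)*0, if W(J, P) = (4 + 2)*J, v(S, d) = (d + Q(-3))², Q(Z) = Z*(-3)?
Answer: 0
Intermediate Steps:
Q(Z) = -3*Z
v(S, d) = (9 + d)² (v(S, d) = (d - 3*(-3))² = (d + 9)² = (9 + d)²)
W(J, P) = 6*J
(W(0, v(-3, -3))*4)*0 = ((6*0)*4)*0 = (0*4)*0 = 0*0 = 0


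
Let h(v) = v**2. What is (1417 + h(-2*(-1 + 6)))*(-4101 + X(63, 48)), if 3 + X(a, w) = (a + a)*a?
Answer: 5816178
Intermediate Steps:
X(a, w) = -3 + 2*a**2 (X(a, w) = -3 + (a + a)*a = -3 + (2*a)*a = -3 + 2*a**2)
(1417 + h(-2*(-1 + 6)))*(-4101 + X(63, 48)) = (1417 + (-2*(-1 + 6))**2)*(-4101 + (-3 + 2*63**2)) = (1417 + (-2*5)**2)*(-4101 + (-3 + 2*3969)) = (1417 + (-10)**2)*(-4101 + (-3 + 7938)) = (1417 + 100)*(-4101 + 7935) = 1517*3834 = 5816178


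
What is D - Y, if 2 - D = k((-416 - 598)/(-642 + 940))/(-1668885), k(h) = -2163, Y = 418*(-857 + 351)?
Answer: 117661954729/556295 ≈ 2.1151e+5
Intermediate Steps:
Y = -211508 (Y = 418*(-506) = -211508)
D = 1111869/556295 (D = 2 - (-2163)/(-1668885) = 2 - (-2163)*(-1)/1668885 = 2 - 1*721/556295 = 2 - 721/556295 = 1111869/556295 ≈ 1.9987)
D - Y = 1111869/556295 - 1*(-211508) = 1111869/556295 + 211508 = 117661954729/556295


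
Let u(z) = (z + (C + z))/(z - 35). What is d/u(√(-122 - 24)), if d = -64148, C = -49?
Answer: -42915012/995 - 449036*I*√146/995 ≈ -43131.0 - 5453.0*I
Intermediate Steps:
u(z) = (-49 + 2*z)/(-35 + z) (u(z) = (z + (-49 + z))/(z - 35) = (-49 + 2*z)/(-35 + z))
d/u(√(-122 - 24)) = -64148*(-35 + √(-122 - 24))/(-49 + 2*√(-122 - 24)) = -64148*(-35 + √(-146))/(-49 + 2*√(-146)) = -64148*(-35 + I*√146)/(-49 + 2*(I*√146)) = -64148*(-35 + I*√146)/(-49 + 2*I*√146)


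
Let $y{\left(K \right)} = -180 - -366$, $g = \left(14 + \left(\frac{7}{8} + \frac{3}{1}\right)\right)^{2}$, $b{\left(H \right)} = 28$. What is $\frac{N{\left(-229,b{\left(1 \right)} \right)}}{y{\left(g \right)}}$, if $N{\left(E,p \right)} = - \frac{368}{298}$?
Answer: $- \frac{92}{13857} \approx -0.0066392$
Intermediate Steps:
$N{\left(E,p \right)} = - \frac{184}{149}$ ($N{\left(E,p \right)} = \left(-368\right) \frac{1}{298} = - \frac{184}{149}$)
$g = \frac{20449}{64}$ ($g = \left(14 + \left(7 \cdot \frac{1}{8} + 3 \cdot 1\right)\right)^{2} = \left(14 + \left(\frac{7}{8} + 3\right)\right)^{2} = \left(14 + \frac{31}{8}\right)^{2} = \left(\frac{143}{8}\right)^{2} = \frac{20449}{64} \approx 319.52$)
$y{\left(K \right)} = 186$ ($y{\left(K \right)} = -180 + 366 = 186$)
$\frac{N{\left(-229,b{\left(1 \right)} \right)}}{y{\left(g \right)}} = - \frac{184}{149 \cdot 186} = \left(- \frac{184}{149}\right) \frac{1}{186} = - \frac{92}{13857}$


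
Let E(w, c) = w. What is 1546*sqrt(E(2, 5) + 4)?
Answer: 1546*sqrt(6) ≈ 3786.9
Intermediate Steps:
1546*sqrt(E(2, 5) + 4) = 1546*sqrt(2 + 4) = 1546*sqrt(6)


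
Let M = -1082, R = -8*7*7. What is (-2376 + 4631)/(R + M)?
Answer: -205/134 ≈ -1.5299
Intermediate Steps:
R = -392 (R = -56*7 = -392)
(-2376 + 4631)/(R + M) = (-2376 + 4631)/(-392 - 1082) = 2255/(-1474) = 2255*(-1/1474) = -205/134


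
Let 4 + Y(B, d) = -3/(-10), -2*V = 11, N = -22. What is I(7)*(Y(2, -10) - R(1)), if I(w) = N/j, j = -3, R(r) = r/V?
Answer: -129/5 ≈ -25.800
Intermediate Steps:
V = -11/2 (V = -1/2*11 = -11/2 ≈ -5.5000)
R(r) = -2*r/11 (R(r) = r/(-11/2) = r*(-2/11) = -2*r/11)
I(w) = 22/3 (I(w) = -22/(-3) = -22*(-1/3) = 22/3)
Y(B, d) = -37/10 (Y(B, d) = -4 - 3/(-10) = -4 - 3*(-1/10) = -4 + 3/10 = -37/10)
I(7)*(Y(2, -10) - R(1)) = 22*(-37/10 - (-2)/11)/3 = 22*(-37/10 - 1*(-2/11))/3 = 22*(-37/10 + 2/11)/3 = (22/3)*(-387/110) = -129/5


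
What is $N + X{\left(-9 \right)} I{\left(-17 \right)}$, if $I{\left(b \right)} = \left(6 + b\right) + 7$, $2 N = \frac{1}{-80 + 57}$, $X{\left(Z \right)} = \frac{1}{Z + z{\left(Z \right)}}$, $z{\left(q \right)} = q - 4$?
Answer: $\frac{81}{506} \approx 0.16008$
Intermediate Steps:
$z{\left(q \right)} = -4 + q$
$X{\left(Z \right)} = \frac{1}{-4 + 2 Z}$ ($X{\left(Z \right)} = \frac{1}{Z + \left(-4 + Z\right)} = \frac{1}{-4 + 2 Z}$)
$N = - \frac{1}{46}$ ($N = \frac{1}{2 \left(-80 + 57\right)} = \frac{1}{2 \left(-23\right)} = \frac{1}{2} \left(- \frac{1}{23}\right) = - \frac{1}{46} \approx -0.021739$)
$I{\left(b \right)} = 13 + b$
$N + X{\left(-9 \right)} I{\left(-17 \right)} = - \frac{1}{46} + \frac{1}{2 \left(-2 - 9\right)} \left(13 - 17\right) = - \frac{1}{46} + \frac{1}{2 \left(-11\right)} \left(-4\right) = - \frac{1}{46} + \frac{1}{2} \left(- \frac{1}{11}\right) \left(-4\right) = - \frac{1}{46} - - \frac{2}{11} = - \frac{1}{46} + \frac{2}{11} = \frac{81}{506}$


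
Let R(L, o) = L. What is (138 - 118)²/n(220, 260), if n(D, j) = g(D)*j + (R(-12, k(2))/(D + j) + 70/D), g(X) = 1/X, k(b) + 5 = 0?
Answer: 16000/59 ≈ 271.19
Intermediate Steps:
k(b) = -5 (k(b) = -5 + 0 = -5)
n(D, j) = -12/(D + j) + 70/D + j/D (n(D, j) = j/D + (-12/(D + j) + 70/D) = -12/(D + j) + 70/D + j/D)
(138 - 118)²/n(220, 260) = (138 - 118)²/(((260² + 58*220 + 70*260 + 220*260)/(220*(220 + 260)))) = 20²/(((1/220)*(67600 + 12760 + 18200 + 57200)/480)) = 400/(((1/220)*(1/480)*155760)) = 400/(59/40) = 400*(40/59) = 16000/59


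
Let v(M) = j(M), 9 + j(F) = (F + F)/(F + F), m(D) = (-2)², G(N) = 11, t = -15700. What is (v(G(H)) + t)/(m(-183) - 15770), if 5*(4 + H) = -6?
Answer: 7854/7883 ≈ 0.99632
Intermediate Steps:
H = -26/5 (H = -4 + (⅕)*(-6) = -4 - 6/5 = -26/5 ≈ -5.2000)
m(D) = 4
j(F) = -8 (j(F) = -9 + (F + F)/(F + F) = -9 + (2*F)/((2*F)) = -9 + (2*F)*(1/(2*F)) = -9 + 1 = -8)
v(M) = -8
(v(G(H)) + t)/(m(-183) - 15770) = (-8 - 15700)/(4 - 15770) = -15708/(-15766) = -15708*(-1/15766) = 7854/7883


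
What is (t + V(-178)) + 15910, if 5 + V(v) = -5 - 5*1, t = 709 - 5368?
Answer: 11236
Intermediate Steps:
t = -4659
V(v) = -15 (V(v) = -5 + (-5 - 5*1) = -5 + (-5 - 5) = -5 - 10 = -15)
(t + V(-178)) + 15910 = (-4659 - 15) + 15910 = -4674 + 15910 = 11236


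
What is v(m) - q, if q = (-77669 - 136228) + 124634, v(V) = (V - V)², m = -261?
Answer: 89263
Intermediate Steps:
v(V) = 0 (v(V) = 0² = 0)
q = -89263 (q = -213897 + 124634 = -89263)
v(m) - q = 0 - 1*(-89263) = 0 + 89263 = 89263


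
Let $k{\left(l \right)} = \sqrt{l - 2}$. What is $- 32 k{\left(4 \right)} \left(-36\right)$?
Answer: $1152 \sqrt{2} \approx 1629.2$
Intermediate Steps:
$k{\left(l \right)} = \sqrt{-2 + l}$
$- 32 k{\left(4 \right)} \left(-36\right) = - 32 \sqrt{-2 + 4} \left(-36\right) = - 32 \sqrt{2} \left(-36\right) = 1152 \sqrt{2}$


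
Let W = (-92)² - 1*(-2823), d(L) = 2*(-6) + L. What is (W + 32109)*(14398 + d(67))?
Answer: 627202388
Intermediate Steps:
d(L) = -12 + L
W = 11287 (W = 8464 + 2823 = 11287)
(W + 32109)*(14398 + d(67)) = (11287 + 32109)*(14398 + (-12 + 67)) = 43396*(14398 + 55) = 43396*14453 = 627202388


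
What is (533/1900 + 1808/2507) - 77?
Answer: -362002669/4763300 ≈ -75.998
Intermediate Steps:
(533/1900 + 1808/2507) - 77 = 4771431/4763300 - 77 = -362002669/4763300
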